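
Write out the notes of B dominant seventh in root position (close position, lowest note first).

B, D#, F#, A

The chord tones are B–D#–F#–A. With the root (B) lowest for root position: B, D#, F#, A.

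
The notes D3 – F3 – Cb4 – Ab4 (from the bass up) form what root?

The distinct letter names are D, F, Cb, Ab. Arranged as a stack of thirds they read D–F–Ab–Cb, so D is the root (a D diminished seventh chord).

D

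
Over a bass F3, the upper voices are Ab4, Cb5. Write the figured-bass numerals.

5/3

The notes F, Ab, Cb stack in thirds as F–Ab–Cb — an F diminished triad. The bass F is the root, so this is root position: figured 5/3.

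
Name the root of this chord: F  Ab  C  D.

F, Ab, C, D are the tones of a D half-diminished seventh chord (D–F–Ab–C), making D the root.

D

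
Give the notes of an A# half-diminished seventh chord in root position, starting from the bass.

Spelling A# half-diminished seventh: A#–C#–E–G#. In root position the root is bass, giving A#, C#, E, G# from the bottom.

A#, C#, E, G#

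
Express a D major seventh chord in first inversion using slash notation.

Dmaj7/F#

First inversion of D major seventh has the third (F#) in the bass. As a slash chord: Dmaj7/F#.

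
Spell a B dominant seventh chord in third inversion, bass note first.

A, B, D#, F#

Spelling B dominant seventh: B–D#–F#–A. In third inversion the seventh is bass, giving A, B, D#, F# from the bottom.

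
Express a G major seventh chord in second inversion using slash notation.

Gmaj7/D

Second inversion of G major seventh has the fifth (D) in the bass. As a slash chord: Gmaj7/D.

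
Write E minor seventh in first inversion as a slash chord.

Em7/G

First inversion of E minor seventh has the third (G) in the bass. As a slash chord: Em7/G.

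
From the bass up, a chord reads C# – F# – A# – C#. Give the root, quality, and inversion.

F# major, second inversion

The distinct note names are C#, F#, A#. Stacked in thirds they read F#–A#–C#, which is a major triad on F#.
C# is the fifth of F# major; fifth in the bass means second inversion (figured bass 6/4).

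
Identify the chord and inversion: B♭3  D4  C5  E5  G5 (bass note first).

Reducing to letter names: Bb, D, C, E, G. These stack in thirds as C–E–G–Bb–D — a C dominant ninth chord.
Bb is the seventh of C dominant ninth; seventh in the bass means third inversion.

C dominant ninth, third inversion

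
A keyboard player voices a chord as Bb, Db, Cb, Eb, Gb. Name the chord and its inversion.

Reducing to letter names: Bb, Db, Cb, Eb, Gb. These stack in thirds as Cb–Eb–Gb–Bb–Db — a Cb major ninth chord.
Bb is the seventh of Cb major ninth; seventh in the bass means third inversion.

Cb major ninth, third inversion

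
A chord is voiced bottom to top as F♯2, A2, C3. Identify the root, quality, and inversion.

F# diminished, root position

Reducing to letter names: F#, A, C. These stack in thirds as F#–A–C — an F# diminished triad.
F# is the root of F# diminished; root in the bass means root position (figured bass 5/3).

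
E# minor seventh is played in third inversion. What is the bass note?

D#

In third inversion the seventh is lowest. For E# minor seventh (E#–G#–B#–D#) that is D#.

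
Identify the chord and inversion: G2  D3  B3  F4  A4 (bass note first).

The distinct note names are G, D, B, F, A. Stacked in thirds they read G–B–D–F–A, which is a dominant ninth chord on G.
With the root (G) in the bass, the chord is in root position.

G dominant ninth, root position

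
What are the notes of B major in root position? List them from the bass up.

B, D#, F#

B major is B–D#–F#. Root position puts the root (B) in the bass, with the remaining tones above: B, D#, F#.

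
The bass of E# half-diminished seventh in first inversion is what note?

In first inversion the third is lowest. For E# half-diminished seventh (E#–G#–B–D#) that is G#.

G#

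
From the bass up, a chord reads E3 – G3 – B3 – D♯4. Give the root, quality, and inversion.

Reducing to letter names: E, G, B, D#. These stack in thirds as E–G–B–D# — an E minor-major seventh chord.
E is the root of E minor-major seventh; root in the bass means root position (figured bass 7).

E minor-major seventh, root position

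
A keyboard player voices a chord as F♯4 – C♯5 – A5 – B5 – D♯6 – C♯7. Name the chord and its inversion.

Reducing to letter names: F#, C#, A, B, D#. These stack in thirds as B–D#–F#–A–C# — a B dominant ninth chord.
The lowest note is F#, the fifth of the chord, so this is second inversion.

B dominant ninth, second inversion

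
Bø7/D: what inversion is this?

first inversion

Bø7/D means B half-diminished seventh with D in the bass. D is the third of B half-diminished seventh (B–D–F–A), so this is first inversion.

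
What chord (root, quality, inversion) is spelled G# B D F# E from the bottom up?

The pitch classes G#, B, D, F#, E arrange in thirds as E–G#–B–D–F#: an E dominant ninth chord.
The lowest note is G#, the third of the chord, so this is first inversion.

E dominant ninth, first inversion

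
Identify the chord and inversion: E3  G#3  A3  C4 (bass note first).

A minor-major seventh, second inversion

The distinct note names are E, G#, A, C. Stacked in thirds they read A–C–E–G#, which is a minor-major seventh chord on A.
The lowest note is E, the fifth of the chord, so this is second inversion (figured bass 4/3).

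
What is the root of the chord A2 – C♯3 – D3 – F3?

Reordering A, C#, D, F into stacked thirds gives D–F–A–C#; the bottom of that stack, D, is the root.

D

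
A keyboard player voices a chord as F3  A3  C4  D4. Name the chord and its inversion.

The distinct note names are F, A, C, D. Stacked in thirds they read D–F–A–C, which is a minor seventh chord on D.
F is the third of D minor seventh; third in the bass means first inversion (figured bass 6/5).

D minor seventh, first inversion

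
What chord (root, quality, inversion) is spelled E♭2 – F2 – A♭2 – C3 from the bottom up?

F minor seventh, third inversion

Reducing to letter names: Eb, F, Ab, C. These stack in thirds as F–Ab–C–Eb — an F minor seventh chord.
The lowest note is Eb, the seventh of the chord, so this is third inversion (figured bass 4/2).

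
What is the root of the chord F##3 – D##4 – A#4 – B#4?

Reordering F##, D##, A#, B# into stacked thirds gives B#–D##–F##–A#; the bottom of that stack, B#, is the root.

B#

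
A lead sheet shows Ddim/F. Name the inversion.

Ddim/F means D diminished with F in the bass. F is the third of D diminished (D–F–Ab), so this is first inversion.

first inversion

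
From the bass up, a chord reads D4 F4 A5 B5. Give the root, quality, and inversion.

B half-diminished seventh, first inversion

The distinct note names are D, F, A, B. Stacked in thirds they read B–D–F–A, which is a half-diminished seventh chord on B.
D is the third of B half-diminished seventh; third in the bass means first inversion (figured bass 6/5).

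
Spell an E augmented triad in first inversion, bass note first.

Spelling E augmented: E–G#–B#. In first inversion the third is bass, giving G#, B#, E from the bottom.

G#, B#, E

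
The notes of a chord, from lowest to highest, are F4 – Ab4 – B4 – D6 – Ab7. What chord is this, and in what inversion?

The pitch classes F, Ab, B, D arrange in thirds as B–D–F–Ab: a B diminished seventh chord.
With the fifth (F) in the bass, the chord is in second inversion (figured bass 4/3).

B diminished seventh, second inversion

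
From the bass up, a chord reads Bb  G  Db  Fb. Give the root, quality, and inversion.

G diminished seventh, first inversion

Reducing to letter names: Bb, G, Db, Fb. These stack in thirds as G–Bb–Db–Fb — a G diminished seventh chord.
With the third (Bb) in the bass, the chord is in first inversion (figured bass 6/5).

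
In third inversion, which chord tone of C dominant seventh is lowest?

Bb

In third inversion the seventh is lowest. For C dominant seventh (C–E–G–Bb) that is Bb.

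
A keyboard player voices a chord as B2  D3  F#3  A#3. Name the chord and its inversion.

The pitch classes B, D, F#, A# arrange in thirds as B–D–F#–A#: a B minor-major seventh chord.
B is the root of B minor-major seventh; root in the bass means root position (figured bass 7).

B minor-major seventh, root position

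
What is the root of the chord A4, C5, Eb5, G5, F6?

F

A, C, Eb, G, F are the tones of an F dominant ninth chord (F–A–C–Eb–G), making F the root.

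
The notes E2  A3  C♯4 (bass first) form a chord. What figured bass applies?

The notes E, A, C# stack in thirds as A–C#–E — an A major triad. The bass E is the fifth, so this is second inversion: figured 6/4.

6/4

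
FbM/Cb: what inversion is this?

second inversion

FbM/Cb means Fb major with Cb in the bass. Cb is the fifth of Fb major (Fb–Ab–Cb), so this is second inversion.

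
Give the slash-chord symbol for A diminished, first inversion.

First inversion of A diminished has the third (C) in the bass. As a slash chord: Adim/C.

Adim/C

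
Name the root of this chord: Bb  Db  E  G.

Reordering Bb, Db, E, G into stacked thirds gives E–G–Bb–Db; the bottom of that stack, E, is the root.

E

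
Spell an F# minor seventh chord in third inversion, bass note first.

E, F#, A, C#

F# minor seventh is F#–A–C#–E. Third inversion puts the seventh (E) in the bass, with the remaining tones above: E, F#, A, C#.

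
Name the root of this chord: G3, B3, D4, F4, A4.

G

G, B, D, F, A are the tones of a G dominant ninth chord (G–B–D–F–A), making G the root.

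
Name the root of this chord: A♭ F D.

Reordering Ab, F, D into stacked thirds gives D–F–Ab; the bottom of that stack, D, is the root.

D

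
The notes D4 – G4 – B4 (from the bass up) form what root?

The distinct letter names are D, G, B. Arranged as a stack of thirds they read G–B–D, so G is the root (a G major triad).

G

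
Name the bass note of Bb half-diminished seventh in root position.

In root position the root is lowest. For Bb half-diminished seventh (Bb–Db–Fb–Ab) that is Bb.

Bb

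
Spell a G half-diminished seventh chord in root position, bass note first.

The chord tones are G–Bb–Db–F. With the root (G) lowest for root position: G, Bb, Db, F.

G, Bb, Db, F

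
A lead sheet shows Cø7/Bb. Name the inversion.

Cø7/Bb means C half-diminished seventh with Bb in the bass. Bb is the seventh of C half-diminished seventh (C–Eb–Gb–Bb), so this is third inversion.

third inversion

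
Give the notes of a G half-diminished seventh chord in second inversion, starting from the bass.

Spelling G half-diminished seventh: G–Bb–Db–F. In second inversion the fifth is bass, giving Db, F, G, Bb from the bottom.

Db, F, G, Bb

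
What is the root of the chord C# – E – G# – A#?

A#

The distinct letter names are C#, E, G#, A#. Arranged as a stack of thirds they read A#–C#–E–G#, so A# is the root (an A# half-diminished seventh chord).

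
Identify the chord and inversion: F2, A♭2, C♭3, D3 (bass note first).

D diminished seventh, first inversion

The distinct note names are F, Ab, Cb, D. Stacked in thirds they read D–F–Ab–Cb, which is a diminished seventh chord on D.
F is the third of D diminished seventh; third in the bass means first inversion (figured bass 6/5).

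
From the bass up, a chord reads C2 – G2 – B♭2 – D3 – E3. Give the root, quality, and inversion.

Reducing to letter names: C, G, Bb, D, E. These stack in thirds as C–E–G–Bb–D — a C dominant ninth chord.
C is the root of C dominant ninth; root in the bass means root position.

C dominant ninth, root position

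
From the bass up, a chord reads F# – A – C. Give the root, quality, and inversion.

F# diminished, root position

The pitch classes F#, A, C arrange in thirds as F#–A–C: an F# diminished triad.
The lowest note is F#, the root of the chord, so this is root position (figured bass 5/3).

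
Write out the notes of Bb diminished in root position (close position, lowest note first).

Bb, Db, Fb

The chord tones are Bb–Db–Fb. With the root (Bb) lowest for root position: Bb, Db, Fb.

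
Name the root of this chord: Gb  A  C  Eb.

A

Gb, A, C, Eb are the tones of an A diminished seventh chord (A–C–Eb–Gb), making A the root.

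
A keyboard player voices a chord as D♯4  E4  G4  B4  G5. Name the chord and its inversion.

The distinct note names are D#, E, G, B. Stacked in thirds they read E–G–B–D#, which is a minor-major seventh chord on E.
With the seventh (D#) in the bass, the chord is in third inversion (figured bass 4/2).

E minor-major seventh, third inversion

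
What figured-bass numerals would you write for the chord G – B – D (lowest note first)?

The notes G, B, D stack in thirds as G–B–D — a G major triad. The bass G is the root, so this is root position: figured 5/3.

5/3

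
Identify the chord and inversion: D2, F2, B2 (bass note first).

B diminished, first inversion

The pitch classes D, F, B arrange in thirds as B–D–F: a B diminished triad.
D is the third of B diminished; third in the bass means first inversion (figured bass 6).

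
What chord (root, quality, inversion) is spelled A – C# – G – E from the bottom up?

A dominant seventh, root position

Reducing to letter names: A, C#, G, E. These stack in thirds as A–C#–E–G — an A dominant seventh chord.
The lowest note is A, the root of the chord, so this is root position (figured bass 7).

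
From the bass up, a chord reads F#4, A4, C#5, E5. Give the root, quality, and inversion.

F# minor seventh, root position

Reducing to letter names: F#, A, C#, E. These stack in thirds as F#–A–C#–E — an F# minor seventh chord.
With the root (F#) in the bass, the chord is in root position (figured bass 7).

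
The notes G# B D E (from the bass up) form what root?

E

Reordering G#, B, D, E into stacked thirds gives E–G#–B–D; the bottom of that stack, E, is the root.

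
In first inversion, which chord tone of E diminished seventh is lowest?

G

In first inversion the third is lowest. For E diminished seventh (E–G–Bb–Db) that is G.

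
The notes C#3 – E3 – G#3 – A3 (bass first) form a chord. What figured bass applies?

6/5

The notes C#, E, G#, A stack in thirds as A–C#–E–G# — an A major seventh chord. The bass C# is the third, so this is first inversion: figured 6/5.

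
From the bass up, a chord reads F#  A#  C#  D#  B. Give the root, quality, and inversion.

The pitch classes F#, A#, C#, D#, B arrange in thirds as B–D#–F#–A#–C#: a B major ninth chord.
With the fifth (F#) in the bass, the chord is in second inversion.

B major ninth, second inversion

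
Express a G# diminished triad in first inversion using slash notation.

First inversion of G# diminished has the third (B) in the bass. As a slash chord: G#dim/B.

G#dim/B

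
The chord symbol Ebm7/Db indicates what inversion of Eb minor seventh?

Ebm7/Db means Eb minor seventh with Db in the bass. Db is the seventh of Eb minor seventh (Eb–Gb–Bb–Db), so this is third inversion.

third inversion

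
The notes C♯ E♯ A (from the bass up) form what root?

A

C#, E#, A are the tones of an A augmented triad (A–C#–E#), making A the root.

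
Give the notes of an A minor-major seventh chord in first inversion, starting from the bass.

A minor-major seventh is A–C–E–G#. First inversion puts the third (C) in the bass, with the remaining tones above: C, E, G#, A.

C, E, G#, A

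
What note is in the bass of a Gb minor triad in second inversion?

In second inversion the fifth is lowest. For Gb minor (Gb–Bbb–Db) that is Db.

Db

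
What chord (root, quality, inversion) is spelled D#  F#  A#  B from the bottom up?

Reducing to letter names: D#, F#, A#, B. These stack in thirds as B–D#–F#–A# — a B major seventh chord.
D# is the third of B major seventh; third in the bass means first inversion (figured bass 6/5).

B major seventh, first inversion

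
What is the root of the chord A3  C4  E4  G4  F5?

Reordering A, C, E, G, F into stacked thirds gives F–A–C–E–G; the bottom of that stack, F, is the root.

F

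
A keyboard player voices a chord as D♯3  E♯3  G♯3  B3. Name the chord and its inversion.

E# half-diminished seventh, third inversion

The distinct note names are D#, E#, G#, B. Stacked in thirds they read E#–G#–B–D#, which is a half-diminished seventh chord on E#.
D# is the seventh of E# half-diminished seventh; seventh in the bass means third inversion (figured bass 4/2).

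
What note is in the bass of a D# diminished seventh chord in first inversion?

D# diminished seventh is D#–F#–A–C. First inversion places the third in the bass: F#.

F#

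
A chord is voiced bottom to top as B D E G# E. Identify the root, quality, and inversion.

The distinct note names are B, D, E, G#. Stacked in thirds they read E–G#–B–D, which is a dominant seventh chord on E.
The lowest note is B, the fifth of the chord, so this is second inversion (figured bass 4/3).

E dominant seventh, second inversion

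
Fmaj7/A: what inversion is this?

first inversion

Fmaj7/A means F major seventh with A in the bass. A is the third of F major seventh (F–A–C–E), so this is first inversion.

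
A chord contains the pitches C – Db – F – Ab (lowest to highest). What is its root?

The distinct letter names are C, Db, F, Ab. Arranged as a stack of thirds they read Db–F–Ab–C, so Db is the root (a Db major seventh chord).

Db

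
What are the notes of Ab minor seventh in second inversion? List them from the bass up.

Spelling Ab minor seventh: Ab–Cb–Eb–Gb. In second inversion the fifth is bass, giving Eb, Gb, Ab, Cb from the bottom.

Eb, Gb, Ab, Cb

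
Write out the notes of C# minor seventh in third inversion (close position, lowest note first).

B, C#, E, G#

Spelling C# minor seventh: C#–E–G#–B. In third inversion the seventh is bass, giving B, C#, E, G# from the bottom.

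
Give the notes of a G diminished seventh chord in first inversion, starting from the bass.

Bb, Db, Fb, G

G diminished seventh is G–Bb–Db–Fb. First inversion puts the third (Bb) in the bass, with the remaining tones above: Bb, Db, Fb, G.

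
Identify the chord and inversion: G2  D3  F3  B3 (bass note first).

The distinct note names are G, D, F, B. Stacked in thirds they read G–B–D–F, which is a dominant seventh chord on G.
With the root (G) in the bass, the chord is in root position (figured bass 7).

G dominant seventh, root position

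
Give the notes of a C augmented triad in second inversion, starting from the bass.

G#, C, E

Spelling C augmented: C–E–G#. In second inversion the fifth is bass, giving G#, C, E from the bottom.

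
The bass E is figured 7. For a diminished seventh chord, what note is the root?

E

The figures 7 mean the root of the chord is in the bass. If E is the root of a diminished seventh chord, the root is E (chord tones E–G–Bb–Db).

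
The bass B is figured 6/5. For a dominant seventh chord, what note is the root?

The figures 6/5 mean the third of the chord is in the bass. If B is the third of a dominant seventh chord, the root is G (chord tones G–B–D–F).

G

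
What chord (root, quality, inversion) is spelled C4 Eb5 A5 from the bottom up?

A diminished, first inversion

Reducing to letter names: C, Eb, A. These stack in thirds as A–C–Eb — an A diminished triad.
C is the third of A diminished; third in the bass means first inversion (figured bass 6).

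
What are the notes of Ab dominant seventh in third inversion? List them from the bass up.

Spelling Ab dominant seventh: Ab–C–Eb–Gb. In third inversion the seventh is bass, giving Gb, Ab, C, Eb from the bottom.

Gb, Ab, C, Eb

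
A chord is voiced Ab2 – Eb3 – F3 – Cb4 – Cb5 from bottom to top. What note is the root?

Ab, Eb, F, Cb are the tones of an F half-diminished seventh chord (F–Ab–Cb–Eb), making F the root.

F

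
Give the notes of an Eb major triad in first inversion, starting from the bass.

Spelling Eb major: Eb–G–Bb. In first inversion the third is bass, giving G, Bb, Eb from the bottom.

G, Bb, Eb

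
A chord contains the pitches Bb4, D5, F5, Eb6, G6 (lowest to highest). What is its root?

Bb, D, F, Eb, G are the tones of an Eb major ninth chord (Eb–G–Bb–D–F), making Eb the root.

Eb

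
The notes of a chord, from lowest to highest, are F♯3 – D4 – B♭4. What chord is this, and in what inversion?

The pitch classes F#, D, Bb arrange in thirds as Bb–D–F#: a Bb augmented triad.
F# is the fifth of Bb augmented; fifth in the bass means second inversion (figured bass 6/4).

Bb augmented, second inversion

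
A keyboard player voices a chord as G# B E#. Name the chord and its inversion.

E# diminished, first inversion

The distinct note names are G#, B, E#. Stacked in thirds they read E#–G#–B, which is a diminished triad on E#.
G# is the third of E# diminished; third in the bass means first inversion (figured bass 6).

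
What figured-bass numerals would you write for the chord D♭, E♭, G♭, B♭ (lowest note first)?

4/2

The notes Db, Eb, Gb, Bb stack in thirds as Eb–Gb–Bb–Db — an Eb minor seventh chord. The bass Db is the seventh, so this is third inversion: figured 4/2.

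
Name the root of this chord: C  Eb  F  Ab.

C, Eb, F, Ab are the tones of an F minor seventh chord (F–Ab–C–Eb), making F the root.

F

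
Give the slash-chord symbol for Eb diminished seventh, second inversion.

Ebdim7/Bbb

Second inversion of Eb diminished seventh has the fifth (Bbb) in the bass. As a slash chord: Ebdim7/Bbb.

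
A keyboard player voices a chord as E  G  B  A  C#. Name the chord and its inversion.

Reducing to letter names: E, G, B, A, C#. These stack in thirds as A–C#–E–G–B — an A dominant ninth chord.
E is the fifth of A dominant ninth; fifth in the bass means second inversion.

A dominant ninth, second inversion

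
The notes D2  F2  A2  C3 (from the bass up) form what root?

D, F, A, C are the tones of a D minor seventh chord (D–F–A–C), making D the root.

D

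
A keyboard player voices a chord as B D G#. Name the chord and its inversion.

G# diminished, first inversion

The distinct note names are B, D, G#. Stacked in thirds they read G#–B–D, which is a diminished triad on G#.
The lowest note is B, the third of the chord, so this is first inversion (figured bass 6).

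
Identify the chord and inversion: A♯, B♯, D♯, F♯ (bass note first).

B# half-diminished seventh, third inversion

The distinct note names are A#, B#, D#, F#. Stacked in thirds they read B#–D#–F#–A#, which is a half-diminished seventh chord on B#.
A# is the seventh of B# half-diminished seventh; seventh in the bass means third inversion (figured bass 4/2).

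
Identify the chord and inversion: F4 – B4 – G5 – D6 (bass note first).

G dominant seventh, third inversion

The pitch classes F, B, G, D arrange in thirds as G–B–D–F: a G dominant seventh chord.
The lowest note is F, the seventh of the chord, so this is third inversion (figured bass 4/2).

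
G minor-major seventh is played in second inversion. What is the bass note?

D

G minor-major seventh is G–Bb–D–F#. Second inversion places the fifth in the bass: D.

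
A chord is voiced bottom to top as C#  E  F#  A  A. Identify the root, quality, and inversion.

F# minor seventh, second inversion

Reducing to letter names: C#, E, F#, A. These stack in thirds as F#–A–C#–E — an F# minor seventh chord.
The lowest note is C#, the fifth of the chord, so this is second inversion (figured bass 4/3).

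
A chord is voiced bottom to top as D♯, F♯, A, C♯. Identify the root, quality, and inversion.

D# half-diminished seventh, root position

The distinct note names are D#, F#, A, C#. Stacked in thirds they read D#–F#–A–C#, which is a half-diminished seventh chord on D#.
With the root (D#) in the bass, the chord is in root position (figured bass 7).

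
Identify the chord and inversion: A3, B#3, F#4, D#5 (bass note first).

B# diminished seventh, third inversion

The pitch classes A, B#, F#, D# arrange in thirds as B#–D#–F#–A: a B# diminished seventh chord.
The lowest note is A, the seventh of the chord, so this is third inversion (figured bass 4/2).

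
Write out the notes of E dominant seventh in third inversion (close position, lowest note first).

D, E, G#, B

Spelling E dominant seventh: E–G#–B–D. In third inversion the seventh is bass, giving D, E, G#, B from the bottom.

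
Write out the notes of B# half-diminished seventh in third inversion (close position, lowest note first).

B# half-diminished seventh is B#–D#–F#–A#. Third inversion puts the seventh (A#) in the bass, with the remaining tones above: A#, B#, D#, F#.

A#, B#, D#, F#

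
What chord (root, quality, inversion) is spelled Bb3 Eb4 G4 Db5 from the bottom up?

The distinct note names are Bb, Eb, G, Db. Stacked in thirds they read Eb–G–Bb–Db, which is a dominant seventh chord on Eb.
Bb is the fifth of Eb dominant seventh; fifth in the bass means second inversion (figured bass 4/3).

Eb dominant seventh, second inversion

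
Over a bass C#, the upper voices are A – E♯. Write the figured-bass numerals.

The notes C#, A, E# stack in thirds as A–C#–E# — an A augmented triad. The bass C# is the third, so this is first inversion: figured 6.

6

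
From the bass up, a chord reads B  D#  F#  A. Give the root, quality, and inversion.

The pitch classes B, D#, F#, A arrange in thirds as B–D#–F#–A: a B dominant seventh chord.
The lowest note is B, the root of the chord, so this is root position (figured bass 7).

B dominant seventh, root position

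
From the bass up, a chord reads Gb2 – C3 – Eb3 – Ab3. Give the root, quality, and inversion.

The distinct note names are Gb, C, Eb, Ab. Stacked in thirds they read Ab–C–Eb–Gb, which is a dominant seventh chord on Ab.
The lowest note is Gb, the seventh of the chord, so this is third inversion (figured bass 4/2).

Ab dominant seventh, third inversion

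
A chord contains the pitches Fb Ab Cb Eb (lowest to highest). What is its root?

Fb

The distinct letter names are Fb, Ab, Cb, Eb. Arranged as a stack of thirds they read Fb–Ab–Cb–Eb, so Fb is the root (an Fb major seventh chord).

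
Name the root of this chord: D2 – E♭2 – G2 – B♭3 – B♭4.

Eb

D, Eb, G, Bb are the tones of an Eb major seventh chord (Eb–G–Bb–D), making Eb the root.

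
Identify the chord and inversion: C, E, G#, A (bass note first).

A minor-major seventh, first inversion

The pitch classes C, E, G#, A arrange in thirds as A–C–E–G#: an A minor-major seventh chord.
The lowest note is C, the third of the chord, so this is first inversion (figured bass 6/5).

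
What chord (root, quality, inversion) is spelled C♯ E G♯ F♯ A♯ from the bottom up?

F# dominant ninth, second inversion

The pitch classes C#, E, G#, F#, A# arrange in thirds as F#–A#–C#–E–G#: an F# dominant ninth chord.
The lowest note is C#, the fifth of the chord, so this is second inversion.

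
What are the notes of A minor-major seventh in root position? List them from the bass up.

The chord tones are A–C–E–G#. With the root (A) lowest for root position: A, C, E, G#.

A, C, E, G#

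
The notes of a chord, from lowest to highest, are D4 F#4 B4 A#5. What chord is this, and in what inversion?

The distinct note names are D, F#, B, A#. Stacked in thirds they read B–D–F#–A#, which is a minor-major seventh chord on B.
With the third (D) in the bass, the chord is in first inversion (figured bass 6/5).

B minor-major seventh, first inversion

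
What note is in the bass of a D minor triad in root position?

D

The root of D minor (D–F–A) is D; that is the bass in root position.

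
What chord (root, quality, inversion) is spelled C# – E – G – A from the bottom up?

A dominant seventh, first inversion

Reducing to letter names: C#, E, G, A. These stack in thirds as A–C#–E–G — an A dominant seventh chord.
C# is the third of A dominant seventh; third in the bass means first inversion (figured bass 6/5).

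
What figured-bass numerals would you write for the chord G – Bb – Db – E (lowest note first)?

The notes G, Bb, Db, E stack in thirds as E–G–Bb–Db — an E diminished seventh chord. The bass G is the third, so this is first inversion: figured 6/5.

6/5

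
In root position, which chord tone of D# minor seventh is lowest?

The root of D# minor seventh (D#–F#–A#–C#) is D#; that is the bass in root position.

D#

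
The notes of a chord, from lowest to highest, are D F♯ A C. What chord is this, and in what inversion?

D dominant seventh, root position

The distinct note names are D, F#, A, C. Stacked in thirds they read D–F#–A–C, which is a dominant seventh chord on D.
With the root (D) in the bass, the chord is in root position (figured bass 7).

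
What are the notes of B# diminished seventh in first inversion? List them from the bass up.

Spelling B# diminished seventh: B#–D#–F#–A. In first inversion the third is bass, giving D#, F#, A, B# from the bottom.

D#, F#, A, B#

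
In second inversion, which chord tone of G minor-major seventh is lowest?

G minor-major seventh is G–Bb–D–F#. Second inversion places the fifth in the bass: D.

D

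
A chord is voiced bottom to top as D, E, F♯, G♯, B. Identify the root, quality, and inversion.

Reducing to letter names: D, E, F#, G#, B. These stack in thirds as E–G#–B–D–F# — an E dominant ninth chord.
D is the seventh of E dominant ninth; seventh in the bass means third inversion.

E dominant ninth, third inversion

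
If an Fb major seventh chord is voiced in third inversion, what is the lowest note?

Eb

The seventh of Fb major seventh (Fb–Ab–Cb–Eb) is Eb; that is the bass in third inversion.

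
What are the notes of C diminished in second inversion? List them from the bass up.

Gb, C, Eb

C diminished is C–Eb–Gb. Second inversion puts the fifth (Gb) in the bass, with the remaining tones above: Gb, C, Eb.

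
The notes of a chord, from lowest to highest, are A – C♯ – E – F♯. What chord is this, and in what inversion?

F# minor seventh, first inversion

The pitch classes A, C#, E, F# arrange in thirds as F#–A–C#–E: an F# minor seventh chord.
A is the third of F# minor seventh; third in the bass means first inversion (figured bass 6/5).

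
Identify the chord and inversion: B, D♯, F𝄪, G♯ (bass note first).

G# minor-major seventh, first inversion

The distinct note names are B, D#, F##, G#. Stacked in thirds they read G#–B–D#–F##, which is a minor-major seventh chord on G#.
B is the third of G# minor-major seventh; third in the bass means first inversion (figured bass 6/5).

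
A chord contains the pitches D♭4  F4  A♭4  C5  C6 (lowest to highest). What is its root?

Db

The distinct letter names are Db, F, Ab, C. Arranged as a stack of thirds they read Db–F–Ab–C, so Db is the root (a Db major seventh chord).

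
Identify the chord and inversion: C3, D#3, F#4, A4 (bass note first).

D# diminished seventh, third inversion

The distinct note names are C, D#, F#, A. Stacked in thirds they read D#–F#–A–C, which is a diminished seventh chord on D#.
The lowest note is C, the seventh of the chord, so this is third inversion (figured bass 4/2).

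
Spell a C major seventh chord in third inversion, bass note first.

C major seventh is C–E–G–B. Third inversion puts the seventh (B) in the bass, with the remaining tones above: B, C, E, G.

B, C, E, G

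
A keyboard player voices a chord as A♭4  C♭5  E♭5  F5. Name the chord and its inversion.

The distinct note names are Ab, Cb, Eb, F. Stacked in thirds they read F–Ab–Cb–Eb, which is a half-diminished seventh chord on F.
Ab is the third of F half-diminished seventh; third in the bass means first inversion (figured bass 6/5).

F half-diminished seventh, first inversion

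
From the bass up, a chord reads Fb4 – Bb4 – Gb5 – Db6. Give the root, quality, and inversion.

The distinct note names are Fb, Bb, Gb, Db. Stacked in thirds they read Gb–Bb–Db–Fb, which is a dominant seventh chord on Gb.
With the seventh (Fb) in the bass, the chord is in third inversion (figured bass 4/2).

Gb dominant seventh, third inversion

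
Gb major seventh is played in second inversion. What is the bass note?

In second inversion the fifth is lowest. For Gb major seventh (Gb–Bb–Db–F) that is Db.

Db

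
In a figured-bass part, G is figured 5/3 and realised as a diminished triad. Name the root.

The figures 5/3 mean the root of the chord is in the bass. If G is the root of a diminished triad, the root is G (chord tones G–Bb–Db).

G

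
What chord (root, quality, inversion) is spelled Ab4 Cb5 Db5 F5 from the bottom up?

The distinct note names are Ab, Cb, Db, F. Stacked in thirds they read Db–F–Ab–Cb, which is a dominant seventh chord on Db.
The lowest note is Ab, the fifth of the chord, so this is second inversion (figured bass 4/3).

Db dominant seventh, second inversion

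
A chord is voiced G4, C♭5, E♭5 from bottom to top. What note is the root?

Reordering G, Cb, Eb into stacked thirds gives Cb–Eb–G; the bottom of that stack, Cb, is the root.

Cb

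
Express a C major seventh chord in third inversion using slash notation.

Third inversion of C major seventh has the seventh (B) in the bass. As a slash chord: Cmaj7/B.

Cmaj7/B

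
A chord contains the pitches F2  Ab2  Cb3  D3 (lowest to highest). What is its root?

Reordering F, Ab, Cb, D into stacked thirds gives D–F–Ab–Cb; the bottom of that stack, D, is the root.

D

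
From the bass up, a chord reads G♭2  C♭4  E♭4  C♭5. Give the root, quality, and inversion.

Cb major, second inversion

The pitch classes Gb, Cb, Eb arrange in thirds as Cb–Eb–Gb: a Cb major triad.
With the fifth (Gb) in the bass, the chord is in second inversion (figured bass 6/4).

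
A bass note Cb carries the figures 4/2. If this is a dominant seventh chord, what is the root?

The figures 4/2 mean the seventh of the chord is in the bass. If Cb is the seventh of a dominant seventh chord, the root is Db (chord tones Db–F–Ab–Cb).

Db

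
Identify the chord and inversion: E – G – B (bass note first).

E minor, root position

The pitch classes E, G, B arrange in thirds as E–G–B: an E minor triad.
With the root (E) in the bass, the chord is in root position (figured bass 5/3).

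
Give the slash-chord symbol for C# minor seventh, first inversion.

First inversion of C# minor seventh has the third (E) in the bass. As a slash chord: C#m7/E.

C#m7/E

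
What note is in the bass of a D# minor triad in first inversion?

In first inversion the third is lowest. For D# minor (D#–F#–A#) that is F#.

F#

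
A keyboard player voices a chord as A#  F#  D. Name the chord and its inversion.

The pitch classes A#, F#, D arrange in thirds as D–F#–A#: a D augmented triad.
The lowest note is A#, the fifth of the chord, so this is second inversion (figured bass 6/4).

D augmented, second inversion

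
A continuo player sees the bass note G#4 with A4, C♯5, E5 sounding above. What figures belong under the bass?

4/2

The notes G#, A, C#, E stack in thirds as A–C#–E–G# — an A major seventh chord. The bass G# is the seventh, so this is third inversion: figured 4/2.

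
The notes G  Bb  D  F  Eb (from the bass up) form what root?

G, Bb, D, F, Eb are the tones of an Eb major ninth chord (Eb–G–Bb–D–F), making Eb the root.

Eb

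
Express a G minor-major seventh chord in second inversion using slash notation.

Second inversion of G minor-major seventh has the fifth (D) in the bass. As a slash chord: Gm(maj7)/D.

Gm(maj7)/D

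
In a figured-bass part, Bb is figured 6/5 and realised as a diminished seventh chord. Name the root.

The figures 6/5 mean the third of the chord is in the bass. If Bb is the third of a diminished seventh chord, the root is G (chord tones G–Bb–Db–Fb).

G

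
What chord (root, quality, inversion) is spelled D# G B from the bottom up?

G augmented, second inversion

Reducing to letter names: D#, G, B. These stack in thirds as G–B–D# — a G augmented triad.
With the fifth (D#) in the bass, the chord is in second inversion (figured bass 6/4).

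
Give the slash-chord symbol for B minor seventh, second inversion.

Second inversion of B minor seventh has the fifth (F#) in the bass. As a slash chord: Bm7/F#.

Bm7/F#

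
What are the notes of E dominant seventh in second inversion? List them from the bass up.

B, D, E, G#

E dominant seventh is E–G#–B–D. Second inversion puts the fifth (B) in the bass, with the remaining tones above: B, D, E, G#.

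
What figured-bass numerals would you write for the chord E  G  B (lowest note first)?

The notes E, G, B stack in thirds as E–G–B — an E minor triad. The bass E is the root, so this is root position: figured 5/3.

5/3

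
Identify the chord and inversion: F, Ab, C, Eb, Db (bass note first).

The pitch classes F, Ab, C, Eb, Db arrange in thirds as Db–F–Ab–C–Eb: a Db major ninth chord.
With the third (F) in the bass, the chord is in first inversion.

Db major ninth, first inversion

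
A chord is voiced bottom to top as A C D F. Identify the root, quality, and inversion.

D minor seventh, second inversion

The distinct note names are A, C, D, F. Stacked in thirds they read D–F–A–C, which is a minor seventh chord on D.
A is the fifth of D minor seventh; fifth in the bass means second inversion (figured bass 4/3).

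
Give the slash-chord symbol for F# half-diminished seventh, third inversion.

F#ø7/E

Third inversion of F# half-diminished seventh has the seventh (E) in the bass. As a slash chord: F#ø7/E.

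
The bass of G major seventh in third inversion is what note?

F#

G major seventh is G–B–D–F#. Third inversion places the seventh in the bass: F#.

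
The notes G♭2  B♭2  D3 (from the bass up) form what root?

Gb

Reordering Gb, Bb, D into stacked thirds gives Gb–Bb–D; the bottom of that stack, Gb, is the root.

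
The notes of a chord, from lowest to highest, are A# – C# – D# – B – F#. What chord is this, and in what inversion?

The distinct note names are A#, C#, D#, B, F#. Stacked in thirds they read B–D#–F#–A#–C#, which is a major ninth chord on B.
With the seventh (A#) in the bass, the chord is in third inversion.

B major ninth, third inversion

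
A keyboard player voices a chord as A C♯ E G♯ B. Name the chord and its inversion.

A major ninth, root position

Reducing to letter names: A, C#, E, G#, B. These stack in thirds as A–C#–E–G#–B — an A major ninth chord.
The lowest note is A, the root of the chord, so this is root position.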